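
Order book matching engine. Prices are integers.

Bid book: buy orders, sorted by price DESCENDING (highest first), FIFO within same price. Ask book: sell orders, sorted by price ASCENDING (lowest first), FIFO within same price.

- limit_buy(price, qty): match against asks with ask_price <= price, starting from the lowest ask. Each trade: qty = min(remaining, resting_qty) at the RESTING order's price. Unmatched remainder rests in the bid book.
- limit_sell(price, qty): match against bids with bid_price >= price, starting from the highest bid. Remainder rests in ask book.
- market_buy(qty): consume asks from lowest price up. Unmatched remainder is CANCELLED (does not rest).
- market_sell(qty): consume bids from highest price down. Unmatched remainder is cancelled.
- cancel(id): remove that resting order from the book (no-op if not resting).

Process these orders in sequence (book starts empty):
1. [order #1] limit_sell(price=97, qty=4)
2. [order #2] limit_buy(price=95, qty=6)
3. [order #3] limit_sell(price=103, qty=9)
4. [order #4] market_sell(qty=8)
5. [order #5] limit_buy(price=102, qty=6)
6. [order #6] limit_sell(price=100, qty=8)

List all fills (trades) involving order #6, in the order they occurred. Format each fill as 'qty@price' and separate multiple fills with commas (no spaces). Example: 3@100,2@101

Answer: 2@102

Derivation:
After op 1 [order #1] limit_sell(price=97, qty=4): fills=none; bids=[-] asks=[#1:4@97]
After op 2 [order #2] limit_buy(price=95, qty=6): fills=none; bids=[#2:6@95] asks=[#1:4@97]
After op 3 [order #3] limit_sell(price=103, qty=9): fills=none; bids=[#2:6@95] asks=[#1:4@97 #3:9@103]
After op 4 [order #4] market_sell(qty=8): fills=#2x#4:6@95; bids=[-] asks=[#1:4@97 #3:9@103]
After op 5 [order #5] limit_buy(price=102, qty=6): fills=#5x#1:4@97; bids=[#5:2@102] asks=[#3:9@103]
After op 6 [order #6] limit_sell(price=100, qty=8): fills=#5x#6:2@102; bids=[-] asks=[#6:6@100 #3:9@103]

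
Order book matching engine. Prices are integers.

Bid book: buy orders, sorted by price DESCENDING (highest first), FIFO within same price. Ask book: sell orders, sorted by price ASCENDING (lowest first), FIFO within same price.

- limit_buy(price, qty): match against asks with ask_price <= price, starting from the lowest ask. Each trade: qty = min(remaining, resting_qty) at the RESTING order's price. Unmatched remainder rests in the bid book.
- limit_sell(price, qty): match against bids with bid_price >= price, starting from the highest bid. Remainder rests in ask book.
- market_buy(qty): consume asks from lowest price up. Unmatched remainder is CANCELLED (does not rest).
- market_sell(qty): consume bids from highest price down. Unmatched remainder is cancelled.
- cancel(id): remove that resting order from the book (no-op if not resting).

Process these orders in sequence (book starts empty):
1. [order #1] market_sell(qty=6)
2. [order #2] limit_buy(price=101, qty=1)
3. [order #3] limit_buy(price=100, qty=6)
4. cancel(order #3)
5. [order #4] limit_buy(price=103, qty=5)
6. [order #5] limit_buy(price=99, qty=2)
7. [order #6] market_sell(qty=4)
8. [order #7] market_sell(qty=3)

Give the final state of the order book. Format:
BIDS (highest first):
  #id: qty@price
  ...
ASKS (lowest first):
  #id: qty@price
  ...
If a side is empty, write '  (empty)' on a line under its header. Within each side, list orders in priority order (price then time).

After op 1 [order #1] market_sell(qty=6): fills=none; bids=[-] asks=[-]
After op 2 [order #2] limit_buy(price=101, qty=1): fills=none; bids=[#2:1@101] asks=[-]
After op 3 [order #3] limit_buy(price=100, qty=6): fills=none; bids=[#2:1@101 #3:6@100] asks=[-]
After op 4 cancel(order #3): fills=none; bids=[#2:1@101] asks=[-]
After op 5 [order #4] limit_buy(price=103, qty=5): fills=none; bids=[#4:5@103 #2:1@101] asks=[-]
After op 6 [order #5] limit_buy(price=99, qty=2): fills=none; bids=[#4:5@103 #2:1@101 #5:2@99] asks=[-]
After op 7 [order #6] market_sell(qty=4): fills=#4x#6:4@103; bids=[#4:1@103 #2:1@101 #5:2@99] asks=[-]
After op 8 [order #7] market_sell(qty=3): fills=#4x#7:1@103 #2x#7:1@101 #5x#7:1@99; bids=[#5:1@99] asks=[-]

Answer: BIDS (highest first):
  #5: 1@99
ASKS (lowest first):
  (empty)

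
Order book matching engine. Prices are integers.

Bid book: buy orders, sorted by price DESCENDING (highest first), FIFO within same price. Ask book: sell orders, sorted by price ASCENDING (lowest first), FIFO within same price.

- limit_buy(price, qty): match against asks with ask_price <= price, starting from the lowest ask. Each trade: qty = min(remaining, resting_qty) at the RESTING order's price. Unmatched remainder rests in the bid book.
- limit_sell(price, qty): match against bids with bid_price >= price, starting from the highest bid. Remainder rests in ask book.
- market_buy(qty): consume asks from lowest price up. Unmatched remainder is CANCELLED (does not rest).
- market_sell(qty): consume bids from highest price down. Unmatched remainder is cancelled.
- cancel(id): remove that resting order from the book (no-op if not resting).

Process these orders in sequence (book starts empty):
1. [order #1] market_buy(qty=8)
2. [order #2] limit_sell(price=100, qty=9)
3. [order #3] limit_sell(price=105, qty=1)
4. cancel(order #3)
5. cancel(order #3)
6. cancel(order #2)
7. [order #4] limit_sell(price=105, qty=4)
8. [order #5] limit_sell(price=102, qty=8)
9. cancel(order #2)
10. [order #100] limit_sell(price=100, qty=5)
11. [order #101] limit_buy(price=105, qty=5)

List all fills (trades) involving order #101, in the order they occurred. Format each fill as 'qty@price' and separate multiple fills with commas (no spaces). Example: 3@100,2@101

After op 1 [order #1] market_buy(qty=8): fills=none; bids=[-] asks=[-]
After op 2 [order #2] limit_sell(price=100, qty=9): fills=none; bids=[-] asks=[#2:9@100]
After op 3 [order #3] limit_sell(price=105, qty=1): fills=none; bids=[-] asks=[#2:9@100 #3:1@105]
After op 4 cancel(order #3): fills=none; bids=[-] asks=[#2:9@100]
After op 5 cancel(order #3): fills=none; bids=[-] asks=[#2:9@100]
After op 6 cancel(order #2): fills=none; bids=[-] asks=[-]
After op 7 [order #4] limit_sell(price=105, qty=4): fills=none; bids=[-] asks=[#4:4@105]
After op 8 [order #5] limit_sell(price=102, qty=8): fills=none; bids=[-] asks=[#5:8@102 #4:4@105]
After op 9 cancel(order #2): fills=none; bids=[-] asks=[#5:8@102 #4:4@105]
After op 10 [order #100] limit_sell(price=100, qty=5): fills=none; bids=[-] asks=[#100:5@100 #5:8@102 #4:4@105]
After op 11 [order #101] limit_buy(price=105, qty=5): fills=#101x#100:5@100; bids=[-] asks=[#5:8@102 #4:4@105]

Answer: 5@100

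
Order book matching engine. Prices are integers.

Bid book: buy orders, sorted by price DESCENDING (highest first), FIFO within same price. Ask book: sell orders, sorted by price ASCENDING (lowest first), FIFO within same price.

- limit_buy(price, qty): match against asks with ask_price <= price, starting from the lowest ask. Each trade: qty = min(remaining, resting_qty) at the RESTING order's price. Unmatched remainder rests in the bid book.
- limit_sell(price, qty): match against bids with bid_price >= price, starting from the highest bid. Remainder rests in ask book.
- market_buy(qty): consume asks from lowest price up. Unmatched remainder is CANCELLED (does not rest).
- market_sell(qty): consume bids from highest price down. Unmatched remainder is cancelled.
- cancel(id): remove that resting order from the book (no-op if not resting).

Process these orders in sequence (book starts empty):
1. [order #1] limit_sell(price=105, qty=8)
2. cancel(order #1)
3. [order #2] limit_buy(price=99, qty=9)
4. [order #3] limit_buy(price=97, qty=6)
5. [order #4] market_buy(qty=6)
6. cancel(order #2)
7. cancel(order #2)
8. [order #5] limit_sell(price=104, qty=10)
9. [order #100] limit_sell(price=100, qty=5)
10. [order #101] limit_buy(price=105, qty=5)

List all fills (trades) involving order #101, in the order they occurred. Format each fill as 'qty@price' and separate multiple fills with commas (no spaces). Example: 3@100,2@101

Answer: 5@100

Derivation:
After op 1 [order #1] limit_sell(price=105, qty=8): fills=none; bids=[-] asks=[#1:8@105]
After op 2 cancel(order #1): fills=none; bids=[-] asks=[-]
After op 3 [order #2] limit_buy(price=99, qty=9): fills=none; bids=[#2:9@99] asks=[-]
After op 4 [order #3] limit_buy(price=97, qty=6): fills=none; bids=[#2:9@99 #3:6@97] asks=[-]
After op 5 [order #4] market_buy(qty=6): fills=none; bids=[#2:9@99 #3:6@97] asks=[-]
After op 6 cancel(order #2): fills=none; bids=[#3:6@97] asks=[-]
After op 7 cancel(order #2): fills=none; bids=[#3:6@97] asks=[-]
After op 8 [order #5] limit_sell(price=104, qty=10): fills=none; bids=[#3:6@97] asks=[#5:10@104]
After op 9 [order #100] limit_sell(price=100, qty=5): fills=none; bids=[#3:6@97] asks=[#100:5@100 #5:10@104]
After op 10 [order #101] limit_buy(price=105, qty=5): fills=#101x#100:5@100; bids=[#3:6@97] asks=[#5:10@104]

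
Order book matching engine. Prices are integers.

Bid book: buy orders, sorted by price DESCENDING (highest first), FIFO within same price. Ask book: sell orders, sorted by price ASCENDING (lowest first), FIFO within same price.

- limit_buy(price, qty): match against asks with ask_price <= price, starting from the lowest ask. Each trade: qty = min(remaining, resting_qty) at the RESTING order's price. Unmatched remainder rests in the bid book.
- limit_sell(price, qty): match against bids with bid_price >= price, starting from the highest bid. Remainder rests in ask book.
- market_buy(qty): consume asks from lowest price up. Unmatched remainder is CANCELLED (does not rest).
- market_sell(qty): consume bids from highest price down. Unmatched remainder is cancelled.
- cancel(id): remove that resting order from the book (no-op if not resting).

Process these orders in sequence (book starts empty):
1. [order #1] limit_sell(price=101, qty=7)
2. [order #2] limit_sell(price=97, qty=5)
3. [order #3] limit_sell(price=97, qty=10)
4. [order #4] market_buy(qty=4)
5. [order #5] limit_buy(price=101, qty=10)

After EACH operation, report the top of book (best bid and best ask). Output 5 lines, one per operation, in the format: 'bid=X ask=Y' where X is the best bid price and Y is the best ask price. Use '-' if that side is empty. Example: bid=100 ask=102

After op 1 [order #1] limit_sell(price=101, qty=7): fills=none; bids=[-] asks=[#1:7@101]
After op 2 [order #2] limit_sell(price=97, qty=5): fills=none; bids=[-] asks=[#2:5@97 #1:7@101]
After op 3 [order #3] limit_sell(price=97, qty=10): fills=none; bids=[-] asks=[#2:5@97 #3:10@97 #1:7@101]
After op 4 [order #4] market_buy(qty=4): fills=#4x#2:4@97; bids=[-] asks=[#2:1@97 #3:10@97 #1:7@101]
After op 5 [order #5] limit_buy(price=101, qty=10): fills=#5x#2:1@97 #5x#3:9@97; bids=[-] asks=[#3:1@97 #1:7@101]

Answer: bid=- ask=101
bid=- ask=97
bid=- ask=97
bid=- ask=97
bid=- ask=97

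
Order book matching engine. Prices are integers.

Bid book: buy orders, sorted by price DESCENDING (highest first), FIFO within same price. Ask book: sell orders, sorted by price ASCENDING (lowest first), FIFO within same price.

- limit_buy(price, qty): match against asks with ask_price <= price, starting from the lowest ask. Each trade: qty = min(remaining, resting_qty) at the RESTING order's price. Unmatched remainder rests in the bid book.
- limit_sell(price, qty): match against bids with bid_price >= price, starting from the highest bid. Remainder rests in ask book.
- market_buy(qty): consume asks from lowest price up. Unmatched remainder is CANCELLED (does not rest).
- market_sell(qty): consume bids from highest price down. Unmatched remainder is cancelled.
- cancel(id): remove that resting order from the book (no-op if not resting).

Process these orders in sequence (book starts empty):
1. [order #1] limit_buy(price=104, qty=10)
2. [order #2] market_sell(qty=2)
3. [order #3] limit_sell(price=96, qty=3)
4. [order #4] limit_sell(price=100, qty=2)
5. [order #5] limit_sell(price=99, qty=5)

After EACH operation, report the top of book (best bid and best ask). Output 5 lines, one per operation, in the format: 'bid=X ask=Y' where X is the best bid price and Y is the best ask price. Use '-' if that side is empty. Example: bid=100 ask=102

Answer: bid=104 ask=-
bid=104 ask=-
bid=104 ask=-
bid=104 ask=-
bid=- ask=99

Derivation:
After op 1 [order #1] limit_buy(price=104, qty=10): fills=none; bids=[#1:10@104] asks=[-]
After op 2 [order #2] market_sell(qty=2): fills=#1x#2:2@104; bids=[#1:8@104] asks=[-]
After op 3 [order #3] limit_sell(price=96, qty=3): fills=#1x#3:3@104; bids=[#1:5@104] asks=[-]
After op 4 [order #4] limit_sell(price=100, qty=2): fills=#1x#4:2@104; bids=[#1:3@104] asks=[-]
After op 5 [order #5] limit_sell(price=99, qty=5): fills=#1x#5:3@104; bids=[-] asks=[#5:2@99]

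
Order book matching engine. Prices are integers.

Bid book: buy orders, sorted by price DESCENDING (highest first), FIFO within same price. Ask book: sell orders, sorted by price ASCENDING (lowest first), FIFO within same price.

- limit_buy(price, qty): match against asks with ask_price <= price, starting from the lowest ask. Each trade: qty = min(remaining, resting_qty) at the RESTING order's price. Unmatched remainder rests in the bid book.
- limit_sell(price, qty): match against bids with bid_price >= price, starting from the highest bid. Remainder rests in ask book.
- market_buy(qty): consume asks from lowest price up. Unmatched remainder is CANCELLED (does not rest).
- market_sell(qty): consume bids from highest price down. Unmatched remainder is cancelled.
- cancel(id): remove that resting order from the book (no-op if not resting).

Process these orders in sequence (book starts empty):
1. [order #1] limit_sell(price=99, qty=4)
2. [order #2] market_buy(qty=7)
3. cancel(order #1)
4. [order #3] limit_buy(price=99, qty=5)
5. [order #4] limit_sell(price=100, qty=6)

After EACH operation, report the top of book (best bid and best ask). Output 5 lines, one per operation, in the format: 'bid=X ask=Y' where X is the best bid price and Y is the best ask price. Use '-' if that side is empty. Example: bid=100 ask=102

After op 1 [order #1] limit_sell(price=99, qty=4): fills=none; bids=[-] asks=[#1:4@99]
After op 2 [order #2] market_buy(qty=7): fills=#2x#1:4@99; bids=[-] asks=[-]
After op 3 cancel(order #1): fills=none; bids=[-] asks=[-]
After op 4 [order #3] limit_buy(price=99, qty=5): fills=none; bids=[#3:5@99] asks=[-]
After op 5 [order #4] limit_sell(price=100, qty=6): fills=none; bids=[#3:5@99] asks=[#4:6@100]

Answer: bid=- ask=99
bid=- ask=-
bid=- ask=-
bid=99 ask=-
bid=99 ask=100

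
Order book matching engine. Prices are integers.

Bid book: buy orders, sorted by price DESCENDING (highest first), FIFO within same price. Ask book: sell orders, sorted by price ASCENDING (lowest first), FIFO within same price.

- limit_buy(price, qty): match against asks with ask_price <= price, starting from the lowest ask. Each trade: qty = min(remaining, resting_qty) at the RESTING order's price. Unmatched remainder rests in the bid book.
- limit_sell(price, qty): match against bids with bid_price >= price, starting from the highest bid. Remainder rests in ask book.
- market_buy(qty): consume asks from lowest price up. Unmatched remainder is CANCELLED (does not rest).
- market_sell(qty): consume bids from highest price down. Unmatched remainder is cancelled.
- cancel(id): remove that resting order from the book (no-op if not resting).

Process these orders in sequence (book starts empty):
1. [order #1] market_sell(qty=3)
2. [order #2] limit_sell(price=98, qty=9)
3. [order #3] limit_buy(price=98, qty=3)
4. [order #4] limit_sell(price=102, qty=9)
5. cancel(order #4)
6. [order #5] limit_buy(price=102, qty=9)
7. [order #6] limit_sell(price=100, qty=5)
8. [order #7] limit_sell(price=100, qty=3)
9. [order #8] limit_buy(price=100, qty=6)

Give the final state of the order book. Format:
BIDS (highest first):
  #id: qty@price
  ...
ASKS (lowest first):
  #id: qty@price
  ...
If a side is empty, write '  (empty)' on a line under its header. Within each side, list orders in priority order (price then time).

Answer: BIDS (highest first):
  #8: 1@100
ASKS (lowest first):
  (empty)

Derivation:
After op 1 [order #1] market_sell(qty=3): fills=none; bids=[-] asks=[-]
After op 2 [order #2] limit_sell(price=98, qty=9): fills=none; bids=[-] asks=[#2:9@98]
After op 3 [order #3] limit_buy(price=98, qty=3): fills=#3x#2:3@98; bids=[-] asks=[#2:6@98]
After op 4 [order #4] limit_sell(price=102, qty=9): fills=none; bids=[-] asks=[#2:6@98 #4:9@102]
After op 5 cancel(order #4): fills=none; bids=[-] asks=[#2:6@98]
After op 6 [order #5] limit_buy(price=102, qty=9): fills=#5x#2:6@98; bids=[#5:3@102] asks=[-]
After op 7 [order #6] limit_sell(price=100, qty=5): fills=#5x#6:3@102; bids=[-] asks=[#6:2@100]
After op 8 [order #7] limit_sell(price=100, qty=3): fills=none; bids=[-] asks=[#6:2@100 #7:3@100]
After op 9 [order #8] limit_buy(price=100, qty=6): fills=#8x#6:2@100 #8x#7:3@100; bids=[#8:1@100] asks=[-]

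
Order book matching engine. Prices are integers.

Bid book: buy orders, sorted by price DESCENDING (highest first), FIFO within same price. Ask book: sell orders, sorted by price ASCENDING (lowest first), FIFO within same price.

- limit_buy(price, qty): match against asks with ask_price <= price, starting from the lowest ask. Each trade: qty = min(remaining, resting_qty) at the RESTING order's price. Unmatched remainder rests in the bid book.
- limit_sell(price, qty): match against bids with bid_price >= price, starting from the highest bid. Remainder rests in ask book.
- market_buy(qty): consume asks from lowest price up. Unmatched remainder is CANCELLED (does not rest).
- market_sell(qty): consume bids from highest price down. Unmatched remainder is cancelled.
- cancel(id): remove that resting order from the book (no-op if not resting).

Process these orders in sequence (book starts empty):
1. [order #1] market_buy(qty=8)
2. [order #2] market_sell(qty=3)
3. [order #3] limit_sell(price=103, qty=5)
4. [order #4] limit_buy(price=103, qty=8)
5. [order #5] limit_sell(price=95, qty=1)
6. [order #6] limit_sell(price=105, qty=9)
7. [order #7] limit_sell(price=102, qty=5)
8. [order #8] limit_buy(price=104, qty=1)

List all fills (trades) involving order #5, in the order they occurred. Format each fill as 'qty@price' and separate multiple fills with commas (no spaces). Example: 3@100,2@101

Answer: 1@103

Derivation:
After op 1 [order #1] market_buy(qty=8): fills=none; bids=[-] asks=[-]
After op 2 [order #2] market_sell(qty=3): fills=none; bids=[-] asks=[-]
After op 3 [order #3] limit_sell(price=103, qty=5): fills=none; bids=[-] asks=[#3:5@103]
After op 4 [order #4] limit_buy(price=103, qty=8): fills=#4x#3:5@103; bids=[#4:3@103] asks=[-]
After op 5 [order #5] limit_sell(price=95, qty=1): fills=#4x#5:1@103; bids=[#4:2@103] asks=[-]
After op 6 [order #6] limit_sell(price=105, qty=9): fills=none; bids=[#4:2@103] asks=[#6:9@105]
After op 7 [order #7] limit_sell(price=102, qty=5): fills=#4x#7:2@103; bids=[-] asks=[#7:3@102 #6:9@105]
After op 8 [order #8] limit_buy(price=104, qty=1): fills=#8x#7:1@102; bids=[-] asks=[#7:2@102 #6:9@105]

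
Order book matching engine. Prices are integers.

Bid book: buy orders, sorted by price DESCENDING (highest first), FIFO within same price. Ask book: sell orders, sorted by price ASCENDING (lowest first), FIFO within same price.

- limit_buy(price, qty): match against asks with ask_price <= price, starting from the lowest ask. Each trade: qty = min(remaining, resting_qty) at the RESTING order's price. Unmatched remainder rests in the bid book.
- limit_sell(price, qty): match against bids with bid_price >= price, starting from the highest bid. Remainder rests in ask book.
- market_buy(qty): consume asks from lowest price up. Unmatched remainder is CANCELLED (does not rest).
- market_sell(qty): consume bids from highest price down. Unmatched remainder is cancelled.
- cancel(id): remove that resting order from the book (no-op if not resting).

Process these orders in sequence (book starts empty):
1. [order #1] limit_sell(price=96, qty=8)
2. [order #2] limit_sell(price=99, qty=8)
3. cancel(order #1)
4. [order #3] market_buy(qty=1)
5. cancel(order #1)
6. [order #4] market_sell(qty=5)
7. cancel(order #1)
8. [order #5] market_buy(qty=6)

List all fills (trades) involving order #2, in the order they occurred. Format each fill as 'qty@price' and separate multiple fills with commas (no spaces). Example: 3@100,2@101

After op 1 [order #1] limit_sell(price=96, qty=8): fills=none; bids=[-] asks=[#1:8@96]
After op 2 [order #2] limit_sell(price=99, qty=8): fills=none; bids=[-] asks=[#1:8@96 #2:8@99]
After op 3 cancel(order #1): fills=none; bids=[-] asks=[#2:8@99]
After op 4 [order #3] market_buy(qty=1): fills=#3x#2:1@99; bids=[-] asks=[#2:7@99]
After op 5 cancel(order #1): fills=none; bids=[-] asks=[#2:7@99]
After op 6 [order #4] market_sell(qty=5): fills=none; bids=[-] asks=[#2:7@99]
After op 7 cancel(order #1): fills=none; bids=[-] asks=[#2:7@99]
After op 8 [order #5] market_buy(qty=6): fills=#5x#2:6@99; bids=[-] asks=[#2:1@99]

Answer: 1@99,6@99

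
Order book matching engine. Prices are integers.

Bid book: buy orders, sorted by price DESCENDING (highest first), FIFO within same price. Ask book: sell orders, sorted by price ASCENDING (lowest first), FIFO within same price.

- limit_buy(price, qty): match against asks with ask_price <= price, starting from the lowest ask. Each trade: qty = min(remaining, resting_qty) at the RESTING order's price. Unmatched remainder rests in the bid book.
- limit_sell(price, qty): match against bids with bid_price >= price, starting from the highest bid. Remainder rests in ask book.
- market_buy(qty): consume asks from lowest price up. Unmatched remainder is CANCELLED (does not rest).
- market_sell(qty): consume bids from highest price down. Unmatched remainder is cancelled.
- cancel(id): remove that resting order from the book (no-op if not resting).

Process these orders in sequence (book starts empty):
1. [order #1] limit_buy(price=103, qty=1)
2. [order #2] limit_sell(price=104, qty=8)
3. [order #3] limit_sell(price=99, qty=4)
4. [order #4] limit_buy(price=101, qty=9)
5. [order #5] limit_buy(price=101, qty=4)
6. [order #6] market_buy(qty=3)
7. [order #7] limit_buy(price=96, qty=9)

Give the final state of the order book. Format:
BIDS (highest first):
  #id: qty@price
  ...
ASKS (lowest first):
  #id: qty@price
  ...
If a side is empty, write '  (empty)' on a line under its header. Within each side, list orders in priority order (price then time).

Answer: BIDS (highest first):
  #4: 6@101
  #5: 4@101
  #7: 9@96
ASKS (lowest first):
  #2: 5@104

Derivation:
After op 1 [order #1] limit_buy(price=103, qty=1): fills=none; bids=[#1:1@103] asks=[-]
After op 2 [order #2] limit_sell(price=104, qty=8): fills=none; bids=[#1:1@103] asks=[#2:8@104]
After op 3 [order #3] limit_sell(price=99, qty=4): fills=#1x#3:1@103; bids=[-] asks=[#3:3@99 #2:8@104]
After op 4 [order #4] limit_buy(price=101, qty=9): fills=#4x#3:3@99; bids=[#4:6@101] asks=[#2:8@104]
After op 5 [order #5] limit_buy(price=101, qty=4): fills=none; bids=[#4:6@101 #5:4@101] asks=[#2:8@104]
After op 6 [order #6] market_buy(qty=3): fills=#6x#2:3@104; bids=[#4:6@101 #5:4@101] asks=[#2:5@104]
After op 7 [order #7] limit_buy(price=96, qty=9): fills=none; bids=[#4:6@101 #5:4@101 #7:9@96] asks=[#2:5@104]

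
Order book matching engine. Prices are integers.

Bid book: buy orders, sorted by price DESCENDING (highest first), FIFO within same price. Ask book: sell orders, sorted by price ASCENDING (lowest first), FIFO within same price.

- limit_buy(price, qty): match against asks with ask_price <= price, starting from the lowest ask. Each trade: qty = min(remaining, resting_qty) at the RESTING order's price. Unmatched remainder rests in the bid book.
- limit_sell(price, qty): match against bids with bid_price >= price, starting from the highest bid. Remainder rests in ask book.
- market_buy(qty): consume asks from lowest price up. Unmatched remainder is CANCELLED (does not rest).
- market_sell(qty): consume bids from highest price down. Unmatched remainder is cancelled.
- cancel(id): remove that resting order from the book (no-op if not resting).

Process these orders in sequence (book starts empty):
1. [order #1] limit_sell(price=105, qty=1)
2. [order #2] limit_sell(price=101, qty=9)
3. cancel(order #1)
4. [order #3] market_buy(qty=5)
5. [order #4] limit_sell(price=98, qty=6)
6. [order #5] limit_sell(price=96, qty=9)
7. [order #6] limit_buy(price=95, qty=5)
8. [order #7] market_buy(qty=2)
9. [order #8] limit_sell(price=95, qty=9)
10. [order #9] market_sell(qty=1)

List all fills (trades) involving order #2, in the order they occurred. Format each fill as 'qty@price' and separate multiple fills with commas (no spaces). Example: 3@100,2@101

Answer: 5@101

Derivation:
After op 1 [order #1] limit_sell(price=105, qty=1): fills=none; bids=[-] asks=[#1:1@105]
After op 2 [order #2] limit_sell(price=101, qty=9): fills=none; bids=[-] asks=[#2:9@101 #1:1@105]
After op 3 cancel(order #1): fills=none; bids=[-] asks=[#2:9@101]
After op 4 [order #3] market_buy(qty=5): fills=#3x#2:5@101; bids=[-] asks=[#2:4@101]
After op 5 [order #4] limit_sell(price=98, qty=6): fills=none; bids=[-] asks=[#4:6@98 #2:4@101]
After op 6 [order #5] limit_sell(price=96, qty=9): fills=none; bids=[-] asks=[#5:9@96 #4:6@98 #2:4@101]
After op 7 [order #6] limit_buy(price=95, qty=5): fills=none; bids=[#6:5@95] asks=[#5:9@96 #4:6@98 #2:4@101]
After op 8 [order #7] market_buy(qty=2): fills=#7x#5:2@96; bids=[#6:5@95] asks=[#5:7@96 #4:6@98 #2:4@101]
After op 9 [order #8] limit_sell(price=95, qty=9): fills=#6x#8:5@95; bids=[-] asks=[#8:4@95 #5:7@96 #4:6@98 #2:4@101]
After op 10 [order #9] market_sell(qty=1): fills=none; bids=[-] asks=[#8:4@95 #5:7@96 #4:6@98 #2:4@101]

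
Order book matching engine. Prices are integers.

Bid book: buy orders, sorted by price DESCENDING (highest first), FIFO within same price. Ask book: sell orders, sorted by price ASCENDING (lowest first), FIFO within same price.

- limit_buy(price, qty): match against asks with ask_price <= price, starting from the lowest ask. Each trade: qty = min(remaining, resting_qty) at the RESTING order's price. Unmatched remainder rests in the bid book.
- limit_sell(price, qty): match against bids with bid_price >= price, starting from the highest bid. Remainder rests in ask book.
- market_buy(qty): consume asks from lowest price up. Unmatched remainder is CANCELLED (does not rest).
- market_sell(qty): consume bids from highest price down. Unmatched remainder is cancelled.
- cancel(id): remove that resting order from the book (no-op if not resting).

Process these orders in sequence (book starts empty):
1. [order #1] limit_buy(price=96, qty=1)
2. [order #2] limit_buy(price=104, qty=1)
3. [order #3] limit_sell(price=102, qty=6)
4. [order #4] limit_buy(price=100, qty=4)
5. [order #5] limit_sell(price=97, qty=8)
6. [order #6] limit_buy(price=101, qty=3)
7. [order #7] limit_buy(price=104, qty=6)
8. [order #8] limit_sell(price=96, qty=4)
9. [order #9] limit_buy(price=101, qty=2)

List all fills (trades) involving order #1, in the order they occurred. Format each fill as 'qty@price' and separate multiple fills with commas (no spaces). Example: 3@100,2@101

Answer: 1@96

Derivation:
After op 1 [order #1] limit_buy(price=96, qty=1): fills=none; bids=[#1:1@96] asks=[-]
After op 2 [order #2] limit_buy(price=104, qty=1): fills=none; bids=[#2:1@104 #1:1@96] asks=[-]
After op 3 [order #3] limit_sell(price=102, qty=6): fills=#2x#3:1@104; bids=[#1:1@96] asks=[#3:5@102]
After op 4 [order #4] limit_buy(price=100, qty=4): fills=none; bids=[#4:4@100 #1:1@96] asks=[#3:5@102]
After op 5 [order #5] limit_sell(price=97, qty=8): fills=#4x#5:4@100; bids=[#1:1@96] asks=[#5:4@97 #3:5@102]
After op 6 [order #6] limit_buy(price=101, qty=3): fills=#6x#5:3@97; bids=[#1:1@96] asks=[#5:1@97 #3:5@102]
After op 7 [order #7] limit_buy(price=104, qty=6): fills=#7x#5:1@97 #7x#3:5@102; bids=[#1:1@96] asks=[-]
After op 8 [order #8] limit_sell(price=96, qty=4): fills=#1x#8:1@96; bids=[-] asks=[#8:3@96]
After op 9 [order #9] limit_buy(price=101, qty=2): fills=#9x#8:2@96; bids=[-] asks=[#8:1@96]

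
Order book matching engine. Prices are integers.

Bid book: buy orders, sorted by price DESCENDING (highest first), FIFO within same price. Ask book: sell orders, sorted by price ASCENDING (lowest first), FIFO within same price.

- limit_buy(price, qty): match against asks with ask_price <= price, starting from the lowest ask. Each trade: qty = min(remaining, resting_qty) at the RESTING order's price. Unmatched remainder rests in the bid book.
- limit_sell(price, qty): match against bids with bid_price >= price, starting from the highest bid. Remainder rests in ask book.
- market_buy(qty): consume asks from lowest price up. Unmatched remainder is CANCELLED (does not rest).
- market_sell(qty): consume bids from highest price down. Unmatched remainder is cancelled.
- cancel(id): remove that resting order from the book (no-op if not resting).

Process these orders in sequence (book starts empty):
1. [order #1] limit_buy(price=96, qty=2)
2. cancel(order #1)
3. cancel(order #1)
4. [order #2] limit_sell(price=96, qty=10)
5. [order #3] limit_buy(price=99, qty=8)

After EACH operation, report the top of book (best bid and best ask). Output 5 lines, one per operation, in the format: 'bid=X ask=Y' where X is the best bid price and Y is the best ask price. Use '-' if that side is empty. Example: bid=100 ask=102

After op 1 [order #1] limit_buy(price=96, qty=2): fills=none; bids=[#1:2@96] asks=[-]
After op 2 cancel(order #1): fills=none; bids=[-] asks=[-]
After op 3 cancel(order #1): fills=none; bids=[-] asks=[-]
After op 4 [order #2] limit_sell(price=96, qty=10): fills=none; bids=[-] asks=[#2:10@96]
After op 5 [order #3] limit_buy(price=99, qty=8): fills=#3x#2:8@96; bids=[-] asks=[#2:2@96]

Answer: bid=96 ask=-
bid=- ask=-
bid=- ask=-
bid=- ask=96
bid=- ask=96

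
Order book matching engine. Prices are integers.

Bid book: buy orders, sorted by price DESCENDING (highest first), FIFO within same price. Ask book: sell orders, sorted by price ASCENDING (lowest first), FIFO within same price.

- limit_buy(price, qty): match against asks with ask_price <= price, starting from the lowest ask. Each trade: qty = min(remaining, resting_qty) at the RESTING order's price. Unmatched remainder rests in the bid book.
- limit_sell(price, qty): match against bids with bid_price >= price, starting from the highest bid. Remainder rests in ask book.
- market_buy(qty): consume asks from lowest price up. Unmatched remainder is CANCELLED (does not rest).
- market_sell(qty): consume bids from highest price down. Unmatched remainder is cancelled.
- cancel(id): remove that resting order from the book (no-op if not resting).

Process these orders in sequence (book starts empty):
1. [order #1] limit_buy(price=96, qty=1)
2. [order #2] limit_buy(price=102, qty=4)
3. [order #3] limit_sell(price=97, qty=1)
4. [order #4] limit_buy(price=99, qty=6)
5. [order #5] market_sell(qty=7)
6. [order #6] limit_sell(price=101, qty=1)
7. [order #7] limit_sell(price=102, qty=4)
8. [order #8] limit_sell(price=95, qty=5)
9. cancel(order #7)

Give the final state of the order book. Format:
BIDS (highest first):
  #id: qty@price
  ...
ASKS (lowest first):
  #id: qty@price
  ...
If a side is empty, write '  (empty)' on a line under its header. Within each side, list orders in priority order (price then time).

Answer: BIDS (highest first):
  (empty)
ASKS (lowest first):
  #8: 2@95
  #6: 1@101

Derivation:
After op 1 [order #1] limit_buy(price=96, qty=1): fills=none; bids=[#1:1@96] asks=[-]
After op 2 [order #2] limit_buy(price=102, qty=4): fills=none; bids=[#2:4@102 #1:1@96] asks=[-]
After op 3 [order #3] limit_sell(price=97, qty=1): fills=#2x#3:1@102; bids=[#2:3@102 #1:1@96] asks=[-]
After op 4 [order #4] limit_buy(price=99, qty=6): fills=none; bids=[#2:3@102 #4:6@99 #1:1@96] asks=[-]
After op 5 [order #5] market_sell(qty=7): fills=#2x#5:3@102 #4x#5:4@99; bids=[#4:2@99 #1:1@96] asks=[-]
After op 6 [order #6] limit_sell(price=101, qty=1): fills=none; bids=[#4:2@99 #1:1@96] asks=[#6:1@101]
After op 7 [order #7] limit_sell(price=102, qty=4): fills=none; bids=[#4:2@99 #1:1@96] asks=[#6:1@101 #7:4@102]
After op 8 [order #8] limit_sell(price=95, qty=5): fills=#4x#8:2@99 #1x#8:1@96; bids=[-] asks=[#8:2@95 #6:1@101 #7:4@102]
After op 9 cancel(order #7): fills=none; bids=[-] asks=[#8:2@95 #6:1@101]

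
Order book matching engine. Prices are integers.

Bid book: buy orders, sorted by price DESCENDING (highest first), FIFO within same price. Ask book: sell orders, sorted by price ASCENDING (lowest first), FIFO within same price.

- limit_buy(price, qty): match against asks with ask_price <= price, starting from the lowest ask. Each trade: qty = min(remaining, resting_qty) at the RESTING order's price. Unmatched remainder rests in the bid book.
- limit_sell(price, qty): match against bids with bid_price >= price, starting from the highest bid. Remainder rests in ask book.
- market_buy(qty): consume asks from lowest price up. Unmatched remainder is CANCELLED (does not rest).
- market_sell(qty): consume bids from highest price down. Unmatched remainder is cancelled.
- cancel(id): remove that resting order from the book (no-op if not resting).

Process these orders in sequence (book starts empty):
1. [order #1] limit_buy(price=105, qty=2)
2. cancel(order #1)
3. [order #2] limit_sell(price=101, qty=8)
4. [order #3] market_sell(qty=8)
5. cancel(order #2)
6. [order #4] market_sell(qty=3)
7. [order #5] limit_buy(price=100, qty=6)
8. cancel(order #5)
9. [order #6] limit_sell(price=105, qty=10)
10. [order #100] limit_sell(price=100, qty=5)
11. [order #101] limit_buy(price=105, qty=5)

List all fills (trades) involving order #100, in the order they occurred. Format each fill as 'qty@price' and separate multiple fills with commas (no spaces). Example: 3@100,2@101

Answer: 5@100

Derivation:
After op 1 [order #1] limit_buy(price=105, qty=2): fills=none; bids=[#1:2@105] asks=[-]
After op 2 cancel(order #1): fills=none; bids=[-] asks=[-]
After op 3 [order #2] limit_sell(price=101, qty=8): fills=none; bids=[-] asks=[#2:8@101]
After op 4 [order #3] market_sell(qty=8): fills=none; bids=[-] asks=[#2:8@101]
After op 5 cancel(order #2): fills=none; bids=[-] asks=[-]
After op 6 [order #4] market_sell(qty=3): fills=none; bids=[-] asks=[-]
After op 7 [order #5] limit_buy(price=100, qty=6): fills=none; bids=[#5:6@100] asks=[-]
After op 8 cancel(order #5): fills=none; bids=[-] asks=[-]
After op 9 [order #6] limit_sell(price=105, qty=10): fills=none; bids=[-] asks=[#6:10@105]
After op 10 [order #100] limit_sell(price=100, qty=5): fills=none; bids=[-] asks=[#100:5@100 #6:10@105]
After op 11 [order #101] limit_buy(price=105, qty=5): fills=#101x#100:5@100; bids=[-] asks=[#6:10@105]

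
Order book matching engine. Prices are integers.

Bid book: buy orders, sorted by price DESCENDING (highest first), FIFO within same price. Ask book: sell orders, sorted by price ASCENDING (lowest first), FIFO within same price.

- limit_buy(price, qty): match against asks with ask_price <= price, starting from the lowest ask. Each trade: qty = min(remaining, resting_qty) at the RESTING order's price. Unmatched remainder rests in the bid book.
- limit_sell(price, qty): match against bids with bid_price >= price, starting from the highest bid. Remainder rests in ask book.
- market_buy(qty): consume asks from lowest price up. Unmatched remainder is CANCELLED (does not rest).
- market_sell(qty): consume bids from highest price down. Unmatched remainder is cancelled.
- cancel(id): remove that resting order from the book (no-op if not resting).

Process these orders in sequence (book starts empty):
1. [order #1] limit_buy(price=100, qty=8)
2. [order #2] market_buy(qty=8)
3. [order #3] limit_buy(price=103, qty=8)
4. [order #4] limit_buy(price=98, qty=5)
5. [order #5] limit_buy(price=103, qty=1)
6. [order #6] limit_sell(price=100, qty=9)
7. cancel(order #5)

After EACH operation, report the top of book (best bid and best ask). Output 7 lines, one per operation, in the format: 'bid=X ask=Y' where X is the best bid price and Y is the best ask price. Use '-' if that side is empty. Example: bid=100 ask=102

Answer: bid=100 ask=-
bid=100 ask=-
bid=103 ask=-
bid=103 ask=-
bid=103 ask=-
bid=100 ask=-
bid=100 ask=-

Derivation:
After op 1 [order #1] limit_buy(price=100, qty=8): fills=none; bids=[#1:8@100] asks=[-]
After op 2 [order #2] market_buy(qty=8): fills=none; bids=[#1:8@100] asks=[-]
After op 3 [order #3] limit_buy(price=103, qty=8): fills=none; bids=[#3:8@103 #1:8@100] asks=[-]
After op 4 [order #4] limit_buy(price=98, qty=5): fills=none; bids=[#3:8@103 #1:8@100 #4:5@98] asks=[-]
After op 5 [order #5] limit_buy(price=103, qty=1): fills=none; bids=[#3:8@103 #5:1@103 #1:8@100 #4:5@98] asks=[-]
After op 6 [order #6] limit_sell(price=100, qty=9): fills=#3x#6:8@103 #5x#6:1@103; bids=[#1:8@100 #4:5@98] asks=[-]
After op 7 cancel(order #5): fills=none; bids=[#1:8@100 #4:5@98] asks=[-]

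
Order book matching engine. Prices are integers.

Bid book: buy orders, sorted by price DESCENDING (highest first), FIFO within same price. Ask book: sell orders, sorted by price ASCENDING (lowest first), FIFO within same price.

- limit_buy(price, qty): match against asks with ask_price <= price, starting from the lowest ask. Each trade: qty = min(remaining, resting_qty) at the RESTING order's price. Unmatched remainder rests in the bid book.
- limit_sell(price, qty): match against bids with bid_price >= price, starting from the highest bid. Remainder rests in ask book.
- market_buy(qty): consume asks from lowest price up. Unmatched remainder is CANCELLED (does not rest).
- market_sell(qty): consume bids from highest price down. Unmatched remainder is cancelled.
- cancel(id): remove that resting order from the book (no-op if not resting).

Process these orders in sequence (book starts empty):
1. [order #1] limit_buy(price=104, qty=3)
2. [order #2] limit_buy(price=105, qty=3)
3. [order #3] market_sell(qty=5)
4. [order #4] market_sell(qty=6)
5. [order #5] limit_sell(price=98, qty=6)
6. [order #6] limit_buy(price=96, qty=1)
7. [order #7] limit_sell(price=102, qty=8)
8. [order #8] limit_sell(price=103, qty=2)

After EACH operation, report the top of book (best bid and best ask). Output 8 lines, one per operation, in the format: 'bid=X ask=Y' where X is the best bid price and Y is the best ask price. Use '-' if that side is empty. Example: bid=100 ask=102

Answer: bid=104 ask=-
bid=105 ask=-
bid=104 ask=-
bid=- ask=-
bid=- ask=98
bid=96 ask=98
bid=96 ask=98
bid=96 ask=98

Derivation:
After op 1 [order #1] limit_buy(price=104, qty=3): fills=none; bids=[#1:3@104] asks=[-]
After op 2 [order #2] limit_buy(price=105, qty=3): fills=none; bids=[#2:3@105 #1:3@104] asks=[-]
After op 3 [order #3] market_sell(qty=5): fills=#2x#3:3@105 #1x#3:2@104; bids=[#1:1@104] asks=[-]
After op 4 [order #4] market_sell(qty=6): fills=#1x#4:1@104; bids=[-] asks=[-]
After op 5 [order #5] limit_sell(price=98, qty=6): fills=none; bids=[-] asks=[#5:6@98]
After op 6 [order #6] limit_buy(price=96, qty=1): fills=none; bids=[#6:1@96] asks=[#5:6@98]
After op 7 [order #7] limit_sell(price=102, qty=8): fills=none; bids=[#6:1@96] asks=[#5:6@98 #7:8@102]
After op 8 [order #8] limit_sell(price=103, qty=2): fills=none; bids=[#6:1@96] asks=[#5:6@98 #7:8@102 #8:2@103]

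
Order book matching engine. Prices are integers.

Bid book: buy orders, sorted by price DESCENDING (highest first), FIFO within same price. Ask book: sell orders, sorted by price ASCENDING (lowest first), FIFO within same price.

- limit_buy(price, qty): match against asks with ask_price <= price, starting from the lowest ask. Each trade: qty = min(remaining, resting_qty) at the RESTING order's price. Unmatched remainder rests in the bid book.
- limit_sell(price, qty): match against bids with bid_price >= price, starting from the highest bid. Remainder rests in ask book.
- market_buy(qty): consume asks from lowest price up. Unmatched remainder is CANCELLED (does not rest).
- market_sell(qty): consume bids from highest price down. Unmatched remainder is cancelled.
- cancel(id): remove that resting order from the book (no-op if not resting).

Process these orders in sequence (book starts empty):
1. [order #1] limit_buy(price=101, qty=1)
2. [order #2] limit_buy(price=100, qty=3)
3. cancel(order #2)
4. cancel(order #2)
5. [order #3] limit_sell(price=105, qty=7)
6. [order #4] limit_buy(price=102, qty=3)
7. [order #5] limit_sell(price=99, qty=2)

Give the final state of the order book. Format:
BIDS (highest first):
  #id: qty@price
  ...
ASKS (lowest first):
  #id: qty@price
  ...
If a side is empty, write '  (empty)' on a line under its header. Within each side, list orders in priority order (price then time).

After op 1 [order #1] limit_buy(price=101, qty=1): fills=none; bids=[#1:1@101] asks=[-]
After op 2 [order #2] limit_buy(price=100, qty=3): fills=none; bids=[#1:1@101 #2:3@100] asks=[-]
After op 3 cancel(order #2): fills=none; bids=[#1:1@101] asks=[-]
After op 4 cancel(order #2): fills=none; bids=[#1:1@101] asks=[-]
After op 5 [order #3] limit_sell(price=105, qty=7): fills=none; bids=[#1:1@101] asks=[#3:7@105]
After op 6 [order #4] limit_buy(price=102, qty=3): fills=none; bids=[#4:3@102 #1:1@101] asks=[#3:7@105]
After op 7 [order #5] limit_sell(price=99, qty=2): fills=#4x#5:2@102; bids=[#4:1@102 #1:1@101] asks=[#3:7@105]

Answer: BIDS (highest first):
  #4: 1@102
  #1: 1@101
ASKS (lowest first):
  #3: 7@105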